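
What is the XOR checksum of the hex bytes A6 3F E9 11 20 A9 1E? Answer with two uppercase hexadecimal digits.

F6

XOR the bytes together:
  start with 0xA6
  0xA6 ⊕ 0x3F = 0x99
  0x99 ⊕ 0xE9 = 0x70
  0x70 ⊕ 0x11 = 0x61
  0x61 ⊕ 0x20 = 0x41
  0x41 ⊕ 0xA9 = 0xE8
  0xE8 ⊕ 0x1E = 0xF6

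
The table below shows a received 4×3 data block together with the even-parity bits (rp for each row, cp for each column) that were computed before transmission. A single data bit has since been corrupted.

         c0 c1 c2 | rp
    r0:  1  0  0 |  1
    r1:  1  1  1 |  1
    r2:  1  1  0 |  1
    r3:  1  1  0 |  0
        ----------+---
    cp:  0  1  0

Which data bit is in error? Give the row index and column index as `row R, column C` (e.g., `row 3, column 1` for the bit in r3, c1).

row 2, column 2

Recompute each row's even parity and compare to rp:
  r0: data parity 1, sent rp 1 → ok
  r1: data parity 1, sent rp 1 → ok
  r2: data parity 0, sent rp 1 → mismatch
  r3: data parity 0, sent rp 0 → ok
Recompute each column's even parity and compare to cp:
  c0: data parity 0, sent cp 0 → ok
  c1: data parity 1, sent cp 1 → ok
  c2: data parity 1, sent cp 0 → mismatch
Exactly one row (r2) and one column (c2) fail → the flipped bit is at their intersection.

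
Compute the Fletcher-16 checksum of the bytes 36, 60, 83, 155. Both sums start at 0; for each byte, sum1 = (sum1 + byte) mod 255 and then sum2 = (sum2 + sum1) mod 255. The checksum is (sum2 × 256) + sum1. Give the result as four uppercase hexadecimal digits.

Running sums (mod 255):
  after byte 0 (36): sum1=36, sum2=36
  after byte 1 (60): sum1=96, sum2=132
  after byte 2 (83): sum1=179, sum2=56
  after byte 3 (155): sum1=79, sum2=135
Checksum = sum2·256 + sum1 = 135·256 + 79 = 34639 = 0x874F.

874F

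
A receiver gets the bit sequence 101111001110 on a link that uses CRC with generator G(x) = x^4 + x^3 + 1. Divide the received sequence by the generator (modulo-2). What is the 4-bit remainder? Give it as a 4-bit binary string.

0000

Modulo-2 division of 101111001110 by 11001:
  pos 0: 10111 XOR 11001 = 01110
  pos 1: 11101 XOR 11001 = 00100
  pos 3: 10000 XOR 11001 = 01001
  pos 4: 10011 XOR 11001 = 01010
  pos 5: 10101 XOR 11001 = 01100
  pos 6: 11001 XOR 11001 = 00000
Remainder = 0000 (zero — the frame passes the CRC check).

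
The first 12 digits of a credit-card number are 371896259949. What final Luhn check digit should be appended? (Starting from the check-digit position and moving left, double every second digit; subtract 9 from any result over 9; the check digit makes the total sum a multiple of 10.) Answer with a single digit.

8

Partial digits right→left: 9 4 9 9 5 2 6 9 8 1 7 3
Double every second digit counting from the check-digit position (so the 1st, 3rd, 5th, ... of the partial from the right).
  doubled (with −9 where >9): 9 9 1 3 7 5 → sum 34
  kept as-is: 4 9 2 9 1 3 → sum 28
Total = 34 + 28 = 62.
Check digit = (10 − (62 mod 10)) mod 10 = 8.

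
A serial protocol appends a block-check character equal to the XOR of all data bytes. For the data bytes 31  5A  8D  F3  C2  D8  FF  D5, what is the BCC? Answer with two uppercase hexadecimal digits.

XOR the bytes together:
  start with 0x31
  0x31 ⊕ 0x5A = 0x6B
  0x6B ⊕ 0x8D = 0xE6
  0xE6 ⊕ 0xF3 = 0x15
  0x15 ⊕ 0xC2 = 0xD7
  0xD7 ⊕ 0xD8 = 0x0F
  0x0F ⊕ 0xFF = 0xF0
  0xF0 ⊕ 0xD5 = 0x25

25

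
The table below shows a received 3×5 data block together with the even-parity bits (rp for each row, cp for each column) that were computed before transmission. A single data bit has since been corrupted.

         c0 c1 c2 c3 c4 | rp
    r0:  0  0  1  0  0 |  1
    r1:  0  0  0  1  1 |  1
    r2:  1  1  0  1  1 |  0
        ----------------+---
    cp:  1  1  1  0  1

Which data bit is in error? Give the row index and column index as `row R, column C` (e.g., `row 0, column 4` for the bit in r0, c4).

Recompute each row's even parity and compare to rp:
  r0: data parity 1, sent rp 1 → ok
  r1: data parity 0, sent rp 1 → mismatch
  r2: data parity 0, sent rp 0 → ok
Recompute each column's even parity and compare to cp:
  c0: data parity 1, sent cp 1 → ok
  c1: data parity 1, sent cp 1 → ok
  c2: data parity 1, sent cp 1 → ok
  c3: data parity 0, sent cp 0 → ok
  c4: data parity 0, sent cp 1 → mismatch
Exactly one row (r1) and one column (c4) fail → the flipped bit is at their intersection.

row 1, column 4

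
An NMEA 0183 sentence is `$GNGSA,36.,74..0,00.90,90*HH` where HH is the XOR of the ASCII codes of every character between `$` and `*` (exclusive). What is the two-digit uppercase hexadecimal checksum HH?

6A

XOR the ASCII codes of the payload characters:
  'G' = 0x47 → acc = 0x47
  'N' = 0x4E → acc = 0x09
  'G' = 0x47 → acc = 0x4E
  'S' = 0x53 → acc = 0x1D
  'A' = 0x41 → acc = 0x5C
  ',' = 0x2C → acc = 0x70
  '3' = 0x33 → acc = 0x43
  '6' = 0x36 → acc = 0x75
  '.' = 0x2E → acc = 0x5B
  ',' = 0x2C → acc = 0x77
  '7' = 0x37 → acc = 0x40
  '4' = 0x34 → acc = 0x74
  '.' = 0x2E → acc = 0x5A
  '.' = 0x2E → acc = 0x74
  '0' = 0x30 → acc = 0x44
  ',' = 0x2C → acc = 0x68
  '0' = 0x30 → acc = 0x58
  '0' = 0x30 → acc = 0x68
  '.' = 0x2E → acc = 0x46
  '9' = 0x39 → acc = 0x7F
  '0' = 0x30 → acc = 0x4F
  ',' = 0x2C → acc = 0x63
  '9' = 0x39 → acc = 0x5A
  '0' = 0x30 → acc = 0x6A
Checksum = 0x6A.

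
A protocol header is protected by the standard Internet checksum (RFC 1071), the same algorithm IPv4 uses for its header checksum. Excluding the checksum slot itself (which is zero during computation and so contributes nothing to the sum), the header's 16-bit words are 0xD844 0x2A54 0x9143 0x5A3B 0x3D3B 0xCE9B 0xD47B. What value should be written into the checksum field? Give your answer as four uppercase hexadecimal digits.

3195

One's-complement addition (fold any carry out of bit 15 back into bit 0):
  0xD844 + 0x2A54 = 0x10298 → wrap carry → 0x0299
  0x0299 + 0x9143 = 0x093DC
  0x93DC + 0x5A3B = 0x0EE17
  0xEE17 + 0x3D3B = 0x12B52 → wrap carry → 0x2B53
  0x2B53 + 0xCE9B = 0x0F9EE
  0xF9EE + 0xD47B = 0x1CE69 → wrap carry → 0xCE6A
One's-complement sum = 0xCE6A.
Checksum = ~0xCE6A & 0xFFFF = 0x3195.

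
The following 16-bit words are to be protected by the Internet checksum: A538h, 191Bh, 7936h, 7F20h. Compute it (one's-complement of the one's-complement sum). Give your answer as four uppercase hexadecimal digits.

One's-complement addition (fold any carry out of bit 15 back into bit 0):
  0xA538 + 0x191B = 0x0BE53
  0xBE53 + 0x7936 = 0x13789 → wrap carry → 0x378A
  0x378A + 0x7F20 = 0x0B6AA
One's-complement sum = 0xB6AA.
Checksum = ~0xB6AA & 0xFFFF = 0x4955.

4955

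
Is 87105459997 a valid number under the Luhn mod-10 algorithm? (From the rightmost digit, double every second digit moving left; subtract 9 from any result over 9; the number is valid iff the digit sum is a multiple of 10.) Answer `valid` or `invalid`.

invalid

From the right, keep odd positions and double even positions (subtract 9 from any doubled value over 9):
  doubled (positions 2,4,...): 9 9 8 0 5 → sum 31
  kept (positions 1,3,...): 7 9 5 5 1 8 → sum 35
Total = 66.
66 mod 10 = 6, so the number is invalid.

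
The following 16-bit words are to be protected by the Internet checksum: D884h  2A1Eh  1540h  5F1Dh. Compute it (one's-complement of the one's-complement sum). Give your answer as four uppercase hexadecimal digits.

88FF

One's-complement addition (fold any carry out of bit 15 back into bit 0):
  0xD884 + 0x2A1E = 0x102A2 → wrap carry → 0x02A3
  0x02A3 + 0x1540 = 0x017E3
  0x17E3 + 0x5F1D = 0x07700
One's-complement sum = 0x7700.
Checksum = ~0x7700 & 0xFFFF = 0x88FF.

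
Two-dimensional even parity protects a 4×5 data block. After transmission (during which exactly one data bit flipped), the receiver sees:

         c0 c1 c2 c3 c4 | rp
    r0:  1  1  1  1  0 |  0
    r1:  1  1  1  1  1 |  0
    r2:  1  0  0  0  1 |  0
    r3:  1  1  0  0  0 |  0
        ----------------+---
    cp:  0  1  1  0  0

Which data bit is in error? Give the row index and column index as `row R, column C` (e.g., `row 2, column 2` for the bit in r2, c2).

row 1, column 2

Recompute each row's even parity and compare to rp:
  r0: data parity 0, sent rp 0 → ok
  r1: data parity 1, sent rp 0 → mismatch
  r2: data parity 0, sent rp 0 → ok
  r3: data parity 0, sent rp 0 → ok
Recompute each column's even parity and compare to cp:
  c0: data parity 0, sent cp 0 → ok
  c1: data parity 1, sent cp 1 → ok
  c2: data parity 0, sent cp 1 → mismatch
  c3: data parity 0, sent cp 0 → ok
  c4: data parity 0, sent cp 0 → ok
Exactly one row (r1) and one column (c2) fail → the flipped bit is at their intersection.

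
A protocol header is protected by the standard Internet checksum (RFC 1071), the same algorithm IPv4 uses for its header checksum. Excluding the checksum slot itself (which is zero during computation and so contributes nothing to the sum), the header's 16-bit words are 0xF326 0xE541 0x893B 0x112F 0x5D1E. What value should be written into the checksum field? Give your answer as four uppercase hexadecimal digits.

300E

One's-complement addition (fold any carry out of bit 15 back into bit 0):
  0xF326 + 0xE541 = 0x1D867 → wrap carry → 0xD868
  0xD868 + 0x893B = 0x161A3 → wrap carry → 0x61A4
  0x61A4 + 0x112F = 0x072D3
  0x72D3 + 0x5D1E = 0x0CFF1
One's-complement sum = 0xCFF1.
Checksum = ~0xCFF1 & 0xFFFF = 0x300E.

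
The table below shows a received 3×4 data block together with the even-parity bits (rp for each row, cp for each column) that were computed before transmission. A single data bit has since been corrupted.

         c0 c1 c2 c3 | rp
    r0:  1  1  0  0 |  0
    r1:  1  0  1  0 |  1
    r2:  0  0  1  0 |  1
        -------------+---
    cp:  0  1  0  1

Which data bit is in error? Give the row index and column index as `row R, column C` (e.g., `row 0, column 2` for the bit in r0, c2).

Recompute each row's even parity and compare to rp:
  r0: data parity 0, sent rp 0 → ok
  r1: data parity 0, sent rp 1 → mismatch
  r2: data parity 1, sent rp 1 → ok
Recompute each column's even parity and compare to cp:
  c0: data parity 0, sent cp 0 → ok
  c1: data parity 1, sent cp 1 → ok
  c2: data parity 0, sent cp 0 → ok
  c3: data parity 0, sent cp 1 → mismatch
Exactly one row (r1) and one column (c3) fail → the flipped bit is at their intersection.

row 1, column 3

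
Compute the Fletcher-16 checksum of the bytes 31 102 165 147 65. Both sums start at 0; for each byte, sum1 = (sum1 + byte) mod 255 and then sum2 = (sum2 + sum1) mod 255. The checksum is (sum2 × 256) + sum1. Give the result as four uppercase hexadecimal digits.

Running sums (mod 255):
  after byte 0 (31): sum1=31, sum2=31
  after byte 1 (102): sum1=133, sum2=164
  after byte 2 (165): sum1=43, sum2=207
  after byte 3 (147): sum1=190, sum2=142
  after byte 4 (65): sum1=0, sum2=142
Checksum = sum2·256 + sum1 = 142·256 + 0 = 36352 = 0x8E00.

8E00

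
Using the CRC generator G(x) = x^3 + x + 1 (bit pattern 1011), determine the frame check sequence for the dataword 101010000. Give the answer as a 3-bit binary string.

011

Append 3 zeros: 101010000000. Divide by 1011 (XOR where the leading bit is 1):
  pos 0: 1010 XOR 1011 = 0001
  pos 3: 1100 XOR 1011 = 0111
  pos 4: 1110 XOR 1011 = 0101
  pos 5: 1010 XOR 1011 = 0001
  pos 8: 1000 XOR 1011 = 0011
Remainder (last 3 bits) = 011. This is the CRC / FCS.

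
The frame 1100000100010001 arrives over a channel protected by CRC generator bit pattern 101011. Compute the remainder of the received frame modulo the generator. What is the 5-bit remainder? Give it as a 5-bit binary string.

Modulo-2 division of 1100000100010001 by 101011:
  pos 0: 110000 XOR 101011 = 011011
  pos 1: 110110 XOR 101011 = 011101
  pos 2: 111011 XOR 101011 = 010000
  pos 3: 100000 XOR 101011 = 001011
  pos 5: 101100 XOR 101011 = 000111
  pos 8: 111100 XOR 101011 = 010111
  pos 9: 101110 XOR 101011 = 000101
Remainder = 01011 (nonzero — an error is detected).

01011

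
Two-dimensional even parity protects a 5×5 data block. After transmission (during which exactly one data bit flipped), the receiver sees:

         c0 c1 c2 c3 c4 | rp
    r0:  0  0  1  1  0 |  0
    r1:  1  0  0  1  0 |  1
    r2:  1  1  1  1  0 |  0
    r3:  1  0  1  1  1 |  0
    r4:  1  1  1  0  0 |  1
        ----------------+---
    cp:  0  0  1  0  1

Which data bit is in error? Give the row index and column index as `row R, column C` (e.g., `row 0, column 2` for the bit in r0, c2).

Recompute each row's even parity and compare to rp:
  r0: data parity 0, sent rp 0 → ok
  r1: data parity 0, sent rp 1 → mismatch
  r2: data parity 0, sent rp 0 → ok
  r3: data parity 0, sent rp 0 → ok
  r4: data parity 1, sent rp 1 → ok
Recompute each column's even parity and compare to cp:
  c0: data parity 0, sent cp 0 → ok
  c1: data parity 0, sent cp 0 → ok
  c2: data parity 0, sent cp 1 → mismatch
  c3: data parity 0, sent cp 0 → ok
  c4: data parity 1, sent cp 1 → ok
Exactly one row (r1) and one column (c2) fail → the flipped bit is at their intersection.

row 1, column 2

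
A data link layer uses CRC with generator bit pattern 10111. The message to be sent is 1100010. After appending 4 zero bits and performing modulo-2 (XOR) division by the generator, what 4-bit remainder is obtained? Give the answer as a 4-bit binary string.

Append 4 zeros: 11000100000. Divide by 10111 (XOR where the leading bit is 1):
  pos 0: 11000 XOR 10111 = 01111
  pos 1: 11111 XOR 10111 = 01000
  pos 2: 10000 XOR 10111 = 00111
  pos 4: 11100 XOR 10111 = 01011
  pos 5: 10110 XOR 10111 = 00001
Remainder (last 4 bits) = 0010. This is the CRC / FCS.

0010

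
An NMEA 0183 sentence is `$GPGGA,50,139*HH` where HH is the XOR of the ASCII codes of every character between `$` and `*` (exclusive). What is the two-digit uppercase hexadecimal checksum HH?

68

XOR the ASCII codes of the payload characters:
  'G' = 0x47 → acc = 0x47
  'P' = 0x50 → acc = 0x17
  'G' = 0x47 → acc = 0x50
  'G' = 0x47 → acc = 0x17
  'A' = 0x41 → acc = 0x56
  ',' = 0x2C → acc = 0x7A
  '5' = 0x35 → acc = 0x4F
  '0' = 0x30 → acc = 0x7F
  ',' = 0x2C → acc = 0x53
  '1' = 0x31 → acc = 0x62
  '3' = 0x33 → acc = 0x51
  '9' = 0x39 → acc = 0x68
Checksum = 0x68.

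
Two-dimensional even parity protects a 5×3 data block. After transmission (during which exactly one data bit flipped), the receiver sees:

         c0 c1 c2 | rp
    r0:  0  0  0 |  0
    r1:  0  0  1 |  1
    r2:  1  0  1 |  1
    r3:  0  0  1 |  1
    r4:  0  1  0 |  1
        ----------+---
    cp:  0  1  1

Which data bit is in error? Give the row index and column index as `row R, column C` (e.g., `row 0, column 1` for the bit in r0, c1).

Recompute each row's even parity and compare to rp:
  r0: data parity 0, sent rp 0 → ok
  r1: data parity 1, sent rp 1 → ok
  r2: data parity 0, sent rp 1 → mismatch
  r3: data parity 1, sent rp 1 → ok
  r4: data parity 1, sent rp 1 → ok
Recompute each column's even parity and compare to cp:
  c0: data parity 1, sent cp 0 → mismatch
  c1: data parity 1, sent cp 1 → ok
  c2: data parity 1, sent cp 1 → ok
Exactly one row (r2) and one column (c0) fail → the flipped bit is at their intersection.

row 2, column 0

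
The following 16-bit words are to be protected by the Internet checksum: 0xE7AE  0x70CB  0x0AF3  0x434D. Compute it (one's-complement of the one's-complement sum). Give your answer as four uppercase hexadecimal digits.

5945

One's-complement addition (fold any carry out of bit 15 back into bit 0):
  0xE7AE + 0x70CB = 0x15879 → wrap carry → 0x587A
  0x587A + 0x0AF3 = 0x0636D
  0x636D + 0x434D = 0x0A6BA
One's-complement sum = 0xA6BA.
Checksum = ~0xA6BA & 0xFFFF = 0x5945.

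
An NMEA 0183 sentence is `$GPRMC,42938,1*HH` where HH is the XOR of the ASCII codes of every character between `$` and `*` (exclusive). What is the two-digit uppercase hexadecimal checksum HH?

XOR the ASCII codes of the payload characters:
  'G' = 0x47 → acc = 0x47
  'P' = 0x50 → acc = 0x17
  'R' = 0x52 → acc = 0x45
  'M' = 0x4D → acc = 0x08
  'C' = 0x43 → acc = 0x4B
  ',' = 0x2C → acc = 0x67
  '4' = 0x34 → acc = 0x53
  '2' = 0x32 → acc = 0x61
  '9' = 0x39 → acc = 0x58
  '3' = 0x33 → acc = 0x6B
  '8' = 0x38 → acc = 0x53
  ',' = 0x2C → acc = 0x7F
  '1' = 0x31 → acc = 0x4E
Checksum = 0x4E.

4E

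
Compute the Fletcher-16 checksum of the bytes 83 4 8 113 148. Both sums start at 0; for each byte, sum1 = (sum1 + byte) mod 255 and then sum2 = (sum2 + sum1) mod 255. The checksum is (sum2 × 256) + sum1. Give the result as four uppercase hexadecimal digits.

4065

Running sums (mod 255):
  after byte 0 (83): sum1=83, sum2=83
  after byte 1 (4): sum1=87, sum2=170
  after byte 2 (8): sum1=95, sum2=10
  after byte 3 (113): sum1=208, sum2=218
  after byte 4 (148): sum1=101, sum2=64
Checksum = sum2·256 + sum1 = 64·256 + 101 = 16485 = 0x4065.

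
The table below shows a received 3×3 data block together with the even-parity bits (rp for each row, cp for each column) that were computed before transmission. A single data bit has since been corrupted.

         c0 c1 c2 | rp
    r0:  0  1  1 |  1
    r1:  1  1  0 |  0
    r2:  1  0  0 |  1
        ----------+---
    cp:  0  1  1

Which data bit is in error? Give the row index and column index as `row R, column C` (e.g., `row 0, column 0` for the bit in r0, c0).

Recompute each row's even parity and compare to rp:
  r0: data parity 0, sent rp 1 → mismatch
  r1: data parity 0, sent rp 0 → ok
  r2: data parity 1, sent rp 1 → ok
Recompute each column's even parity and compare to cp:
  c0: data parity 0, sent cp 0 → ok
  c1: data parity 0, sent cp 1 → mismatch
  c2: data parity 1, sent cp 1 → ok
Exactly one row (r0) and one column (c1) fail → the flipped bit is at their intersection.

row 0, column 1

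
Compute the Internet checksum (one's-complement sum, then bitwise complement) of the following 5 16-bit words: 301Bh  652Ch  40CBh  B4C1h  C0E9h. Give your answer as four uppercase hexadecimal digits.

One's-complement addition (fold any carry out of bit 15 back into bit 0):
  0x301B + 0x652C = 0x09547
  0x9547 + 0x40CB = 0x0D612
  0xD612 + 0xB4C1 = 0x18AD3 → wrap carry → 0x8AD4
  0x8AD4 + 0xC0E9 = 0x14BBD → wrap carry → 0x4BBE
One's-complement sum = 0x4BBE.
Checksum = ~0x4BBE & 0xFFFF = 0xB441.

B441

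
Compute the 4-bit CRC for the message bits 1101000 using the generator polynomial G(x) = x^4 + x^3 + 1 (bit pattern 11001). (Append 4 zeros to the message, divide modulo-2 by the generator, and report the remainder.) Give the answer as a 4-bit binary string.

Append 4 zeros: 11010000000. Divide by 11001 (XOR where the leading bit is 1):
  pos 0: 11010 XOR 11001 = 00011
  pos 3: 11000 XOR 11001 = 00001
Remainder (last 4 bits) = 1000. This is the CRC / FCS.

1000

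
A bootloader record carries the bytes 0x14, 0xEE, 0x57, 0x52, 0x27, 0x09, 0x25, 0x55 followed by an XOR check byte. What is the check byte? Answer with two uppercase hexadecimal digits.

A1

XOR the bytes together:
  start with 0x14
  0x14 ⊕ 0xEE = 0xFA
  0xFA ⊕ 0x57 = 0xAD
  0xAD ⊕ 0x52 = 0xFF
  0xFF ⊕ 0x27 = 0xD8
  0xD8 ⊕ 0x09 = 0xD1
  0xD1 ⊕ 0x25 = 0xF4
  0xF4 ⊕ 0x55 = 0xA1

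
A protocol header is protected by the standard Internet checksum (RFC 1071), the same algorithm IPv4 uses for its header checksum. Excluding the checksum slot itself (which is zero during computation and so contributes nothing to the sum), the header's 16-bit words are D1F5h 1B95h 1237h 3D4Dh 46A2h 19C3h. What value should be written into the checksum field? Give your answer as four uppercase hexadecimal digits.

One's-complement addition (fold any carry out of bit 15 back into bit 0):
  0xD1F5 + 0x1B95 = 0x0ED8A
  0xED8A + 0x1237 = 0x0FFC1
  0xFFC1 + 0x3D4D = 0x13D0E → wrap carry → 0x3D0F
  0x3D0F + 0x46A2 = 0x083B1
  0x83B1 + 0x19C3 = 0x09D74
One's-complement sum = 0x9D74.
Checksum = ~0x9D74 & 0xFFFF = 0x628B.

628B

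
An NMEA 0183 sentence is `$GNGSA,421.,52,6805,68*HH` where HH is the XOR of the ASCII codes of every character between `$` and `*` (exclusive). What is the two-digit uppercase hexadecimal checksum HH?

47

XOR the ASCII codes of the payload characters:
  'G' = 0x47 → acc = 0x47
  'N' = 0x4E → acc = 0x09
  'G' = 0x47 → acc = 0x4E
  'S' = 0x53 → acc = 0x1D
  'A' = 0x41 → acc = 0x5C
  ',' = 0x2C → acc = 0x70
  '4' = 0x34 → acc = 0x44
  '2' = 0x32 → acc = 0x76
  '1' = 0x31 → acc = 0x47
  '.' = 0x2E → acc = 0x69
  ',' = 0x2C → acc = 0x45
  '5' = 0x35 → acc = 0x70
  '2' = 0x32 → acc = 0x42
  ',' = 0x2C → acc = 0x6E
  '6' = 0x36 → acc = 0x58
  '8' = 0x38 → acc = 0x60
  '0' = 0x30 → acc = 0x50
  '5' = 0x35 → acc = 0x65
  ',' = 0x2C → acc = 0x49
  '6' = 0x36 → acc = 0x7F
  '8' = 0x38 → acc = 0x47
Checksum = 0x47.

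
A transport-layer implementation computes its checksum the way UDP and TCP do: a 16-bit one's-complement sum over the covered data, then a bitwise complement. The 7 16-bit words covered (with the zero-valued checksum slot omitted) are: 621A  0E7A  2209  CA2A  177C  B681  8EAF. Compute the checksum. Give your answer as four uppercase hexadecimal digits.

One's-complement addition (fold any carry out of bit 15 back into bit 0):
  0x621A + 0x0E7A = 0x07094
  0x7094 + 0x2209 = 0x0929D
  0x929D + 0xCA2A = 0x15CC7 → wrap carry → 0x5CC8
  0x5CC8 + 0x177C = 0x07444
  0x7444 + 0xB681 = 0x12AC5 → wrap carry → 0x2AC6
  0x2AC6 + 0x8EAF = 0x0B975
One's-complement sum = 0xB975.
Checksum = ~0xB975 & 0xFFFF = 0x468A.

468A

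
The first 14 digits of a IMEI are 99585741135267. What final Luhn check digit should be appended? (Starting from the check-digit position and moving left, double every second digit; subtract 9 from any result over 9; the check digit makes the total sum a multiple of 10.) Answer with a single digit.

7

Partial digits right→left: 7 6 2 5 3 1 1 4 7 5 8 5 9 9
Double every second digit counting from the check-digit position (so the 1st, 3rd, 5th, ... of the partial from the right).
  doubled (with −9 where >9): 5 4 6 2 5 7 9 → sum 38
  kept as-is: 6 5 1 4 5 5 9 → sum 35
Total = 38 + 35 = 73.
Check digit = (10 − (73 mod 10)) mod 10 = 7.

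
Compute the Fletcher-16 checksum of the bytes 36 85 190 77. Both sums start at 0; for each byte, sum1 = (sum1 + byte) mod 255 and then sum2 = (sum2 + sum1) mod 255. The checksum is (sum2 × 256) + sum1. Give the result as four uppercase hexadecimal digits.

5B85

Running sums (mod 255):
  after byte 0 (36): sum1=36, sum2=36
  after byte 1 (85): sum1=121, sum2=157
  after byte 2 (190): sum1=56, sum2=213
  after byte 3 (77): sum1=133, sum2=91
Checksum = sum2·256 + sum1 = 91·256 + 133 = 23429 = 0x5B85.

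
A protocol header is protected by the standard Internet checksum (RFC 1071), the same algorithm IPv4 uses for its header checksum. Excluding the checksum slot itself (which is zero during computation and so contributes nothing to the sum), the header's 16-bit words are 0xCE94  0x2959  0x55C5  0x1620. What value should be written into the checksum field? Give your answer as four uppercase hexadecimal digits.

9C2C

One's-complement addition (fold any carry out of bit 15 back into bit 0):
  0xCE94 + 0x2959 = 0x0F7ED
  0xF7ED + 0x55C5 = 0x14DB2 → wrap carry → 0x4DB3
  0x4DB3 + 0x1620 = 0x063D3
One's-complement sum = 0x63D3.
Checksum = ~0x63D3 & 0xFFFF = 0x9C2C.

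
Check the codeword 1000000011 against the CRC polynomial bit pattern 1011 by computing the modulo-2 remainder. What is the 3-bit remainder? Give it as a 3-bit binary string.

Modulo-2 division of 1000000011 by 1011:
  pos 0: 1000 XOR 1011 = 0011
  pos 2: 1100 XOR 1011 = 0111
  pos 3: 1110 XOR 1011 = 0101
  pos 4: 1010 XOR 1011 = 0001
Remainder = 111 (nonzero — an error is detected).

111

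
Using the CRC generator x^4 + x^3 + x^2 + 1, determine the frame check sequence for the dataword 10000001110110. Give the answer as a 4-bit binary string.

1111

Append 4 zeros: 100000011101100000. Divide by 11101 (XOR where the leading bit is 1):
  pos 0: 10000 XOR 11101 = 01101
  pos 1: 11010 XOR 11101 = 00111
  pos 3: 11101 XOR 11101 = 00000
  pos 8: 11011 XOR 11101 = 00110
  pos 10: 11000 XOR 11101 = 00101
  pos 12: 10100 XOR 11101 = 01001
  pos 13: 10010 XOR 11101 = 01111
Remainder (last 4 bits) = 1111. This is the CRC / FCS.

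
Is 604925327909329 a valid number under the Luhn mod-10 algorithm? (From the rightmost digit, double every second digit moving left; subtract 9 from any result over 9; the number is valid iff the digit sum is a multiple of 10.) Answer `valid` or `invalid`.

valid

From the right, keep odd positions and double even positions (subtract 9 from any doubled value over 9):
  doubled (positions 2,4,...): 4 9 9 4 1 9 0 → sum 36
  kept (positions 1,3,...): 9 3 0 7 3 2 4 6 → sum 34
Total = 70.
70 mod 10 = 0, so the number is valid.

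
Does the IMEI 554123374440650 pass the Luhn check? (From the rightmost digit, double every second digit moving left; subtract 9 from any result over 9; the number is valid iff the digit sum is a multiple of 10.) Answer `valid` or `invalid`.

From the right, keep odd positions and double even positions (subtract 9 from any doubled value over 9):
  doubled (positions 2,4,...): 1 0 8 5 6 2 1 → sum 23
  kept (positions 1,3,...): 0 6 4 4 3 2 4 5 → sum 28
Total = 51.
51 mod 10 = 1, so the number is invalid.

invalid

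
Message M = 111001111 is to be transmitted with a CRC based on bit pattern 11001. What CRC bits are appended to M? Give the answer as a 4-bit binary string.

1110

Append 4 zeros: 1110011110000. Divide by 11001 (XOR where the leading bit is 1):
  pos 0: 11100 XOR 11001 = 00101
  pos 2: 10111 XOR 11001 = 01110
  pos 3: 11101 XOR 11001 = 00100
  pos 5: 10010 XOR 11001 = 01011
  pos 6: 10110 XOR 11001 = 01111
  pos 7: 11110 XOR 11001 = 00111
Remainder (last 4 bits) = 1110. This is the CRC / FCS.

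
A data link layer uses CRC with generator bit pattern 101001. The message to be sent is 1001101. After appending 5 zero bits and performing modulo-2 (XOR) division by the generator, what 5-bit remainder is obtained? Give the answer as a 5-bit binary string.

10001

Append 5 zeros: 100110100000. Divide by 101001 (XOR where the leading bit is 1):
  pos 0: 100110 XOR 101001 = 001111
  pos 2: 111110 XOR 101001 = 010111
  pos 3: 101110 XOR 101001 = 000111
  pos 6: 111000 XOR 101001 = 010001
Remainder (last 5 bits) = 10001. This is the CRC / FCS.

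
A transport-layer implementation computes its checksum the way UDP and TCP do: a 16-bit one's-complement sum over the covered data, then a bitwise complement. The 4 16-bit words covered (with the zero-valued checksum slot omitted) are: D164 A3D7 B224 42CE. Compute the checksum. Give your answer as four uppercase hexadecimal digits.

One's-complement addition (fold any carry out of bit 15 back into bit 0):
  0xD164 + 0xA3D7 = 0x1753B → wrap carry → 0x753C
  0x753C + 0xB224 = 0x12760 → wrap carry → 0x2761
  0x2761 + 0x42CE = 0x06A2F
One's-complement sum = 0x6A2F.
Checksum = ~0x6A2F & 0xFFFF = 0x95D0.

95D0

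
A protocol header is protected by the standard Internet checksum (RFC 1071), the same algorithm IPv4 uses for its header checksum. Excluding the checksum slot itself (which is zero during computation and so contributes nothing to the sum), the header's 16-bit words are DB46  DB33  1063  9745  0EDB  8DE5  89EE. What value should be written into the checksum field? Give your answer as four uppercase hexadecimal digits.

One's-complement addition (fold any carry out of bit 15 back into bit 0):
  0xDB46 + 0xDB33 = 0x1B679 → wrap carry → 0xB67A
  0xB67A + 0x1063 = 0x0C6DD
  0xC6DD + 0x9745 = 0x15E22 → wrap carry → 0x5E23
  0x5E23 + 0x0EDB = 0x06CFE
  0x6CFE + 0x8DE5 = 0x0FAE3
  0xFAE3 + 0x89EE = 0x184D1 → wrap carry → 0x84D2
One's-complement sum = 0x84D2.
Checksum = ~0x84D2 & 0xFFFF = 0x7B2D.

7B2D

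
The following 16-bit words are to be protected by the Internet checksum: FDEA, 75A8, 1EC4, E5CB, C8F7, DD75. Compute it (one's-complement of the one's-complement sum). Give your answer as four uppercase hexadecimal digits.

One's-complement addition (fold any carry out of bit 15 back into bit 0):
  0xFDEA + 0x75A8 = 0x17392 → wrap carry → 0x7393
  0x7393 + 0x1EC4 = 0x09257
  0x9257 + 0xE5CB = 0x17822 → wrap carry → 0x7823
  0x7823 + 0xC8F7 = 0x1411A → wrap carry → 0x411B
  0x411B + 0xDD75 = 0x11E90 → wrap carry → 0x1E91
One's-complement sum = 0x1E91.
Checksum = ~0x1E91 & 0xFFFF = 0xE16E.

E16E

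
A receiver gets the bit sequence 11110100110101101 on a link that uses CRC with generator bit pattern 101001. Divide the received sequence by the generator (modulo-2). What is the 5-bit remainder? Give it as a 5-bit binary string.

Modulo-2 division of 11110100110101101 by 101001:
  pos 0: 111101 XOR 101001 = 010100
  pos 1: 101000 XOR 101001 = 000001
  pos 6: 101101 XOR 101001 = 000100
  pos 9: 100011 XOR 101001 = 001010
  pos 11: 101001 XOR 101001 = 000000
Remainder = 00000 (zero — the frame passes the CRC check).

00000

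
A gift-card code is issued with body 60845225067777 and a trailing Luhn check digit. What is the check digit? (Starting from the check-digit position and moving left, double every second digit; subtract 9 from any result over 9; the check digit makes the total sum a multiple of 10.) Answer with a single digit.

9

Partial digits right→left: 7 7 7 7 6 0 5 2 2 5 4 8 0 6
Double every second digit counting from the check-digit position (so the 1st, 3rd, 5th, ... of the partial from the right).
  doubled (with −9 where >9): 5 5 3 1 4 8 0 → sum 26
  kept as-is: 7 7 0 2 5 8 6 → sum 35
Total = 26 + 35 = 61.
Check digit = (10 − (61 mod 10)) mod 10 = 9.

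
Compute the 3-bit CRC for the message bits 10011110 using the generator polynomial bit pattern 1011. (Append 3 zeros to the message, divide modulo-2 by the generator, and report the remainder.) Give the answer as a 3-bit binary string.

110

Append 3 zeros: 10011110000. Divide by 1011 (XOR where the leading bit is 1):
  pos 0: 1001 XOR 1011 = 0010
  pos 2: 1011 XOR 1011 = 0000
  pos 6: 1000 XOR 1011 = 0011
Remainder (last 3 bits) = 110. This is the CRC / FCS.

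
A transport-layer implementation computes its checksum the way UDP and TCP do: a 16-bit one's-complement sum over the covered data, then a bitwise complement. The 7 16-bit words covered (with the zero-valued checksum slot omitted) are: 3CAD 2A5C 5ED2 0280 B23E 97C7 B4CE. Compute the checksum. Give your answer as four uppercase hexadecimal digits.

One's-complement addition (fold any carry out of bit 15 back into bit 0):
  0x3CAD + 0x2A5C = 0x06709
  0x6709 + 0x5ED2 = 0x0C5DB
  0xC5DB + 0x0280 = 0x0C85B
  0xC85B + 0xB23E = 0x17A99 → wrap carry → 0x7A9A
  0x7A9A + 0x97C7 = 0x11261 → wrap carry → 0x1262
  0x1262 + 0xB4CE = 0x0C730
One's-complement sum = 0xC730.
Checksum = ~0xC730 & 0xFFFF = 0x38CF.

38CF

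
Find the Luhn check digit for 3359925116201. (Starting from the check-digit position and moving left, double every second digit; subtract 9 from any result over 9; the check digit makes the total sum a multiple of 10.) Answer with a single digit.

Partial digits right→left: 1 0 2 6 1 1 5 2 9 9 5 3 3
Double every second digit counting from the check-digit position (so the 1st, 3rd, 5th, ... of the partial from the right).
  doubled (with −9 where >9): 2 4 2 1 9 1 6 → sum 25
  kept as-is: 0 6 1 2 9 3 → sum 21
Total = 25 + 21 = 46.
Check digit = (10 − (46 mod 10)) mod 10 = 4.

4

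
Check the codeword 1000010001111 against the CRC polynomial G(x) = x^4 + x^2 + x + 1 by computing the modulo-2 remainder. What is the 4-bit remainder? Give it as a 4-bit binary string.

Modulo-2 division of 1000010001111 by 10111:
  pos 0: 10000 XOR 10111 = 00111
  pos 2: 11110 XOR 10111 = 01001
  pos 3: 10010 XOR 10111 = 00101
  pos 5: 10101 XOR 10111 = 00010
  pos 8: 10111 XOR 10111 = 00000
Remainder = 0000 (zero — the frame passes the CRC check).

0000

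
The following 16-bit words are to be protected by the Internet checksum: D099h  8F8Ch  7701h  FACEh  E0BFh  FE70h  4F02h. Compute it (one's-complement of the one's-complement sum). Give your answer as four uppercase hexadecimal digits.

One's-complement addition (fold any carry out of bit 15 back into bit 0):
  0xD099 + 0x8F8C = 0x16025 → wrap carry → 0x6026
  0x6026 + 0x7701 = 0x0D727
  0xD727 + 0xFACE = 0x1D1F5 → wrap carry → 0xD1F6
  0xD1F6 + 0xE0BF = 0x1B2B5 → wrap carry → 0xB2B6
  0xB2B6 + 0xFE70 = 0x1B126 → wrap carry → 0xB127
  0xB127 + 0x4F02 = 0x10029 → wrap carry → 0x002A
One's-complement sum = 0x002A.
Checksum = ~0x002A & 0xFFFF = 0xFFD5.

FFD5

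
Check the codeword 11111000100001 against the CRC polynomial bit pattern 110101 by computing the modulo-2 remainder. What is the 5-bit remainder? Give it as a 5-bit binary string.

Modulo-2 division of 11111000100001 by 110101:
  pos 0: 111110 XOR 110101 = 001011
  pos 2: 101100 XOR 110101 = 011001
  pos 3: 110011 XOR 110101 = 000110
  pos 6: 110000 XOR 110101 = 000101
Remainder = 10101 (nonzero — an error is detected).

10101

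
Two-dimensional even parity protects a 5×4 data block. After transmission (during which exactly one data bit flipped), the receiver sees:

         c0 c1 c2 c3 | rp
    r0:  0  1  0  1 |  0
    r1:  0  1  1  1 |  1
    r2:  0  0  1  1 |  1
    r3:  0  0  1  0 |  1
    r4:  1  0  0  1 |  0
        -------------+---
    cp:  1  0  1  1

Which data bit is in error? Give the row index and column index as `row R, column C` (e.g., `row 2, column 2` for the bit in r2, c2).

Recompute each row's even parity and compare to rp:
  r0: data parity 0, sent rp 0 → ok
  r1: data parity 1, sent rp 1 → ok
  r2: data parity 0, sent rp 1 → mismatch
  r3: data parity 1, sent rp 1 → ok
  r4: data parity 0, sent rp 0 → ok
Recompute each column's even parity and compare to cp:
  c0: data parity 1, sent cp 1 → ok
  c1: data parity 0, sent cp 0 → ok
  c2: data parity 1, sent cp 1 → ok
  c3: data parity 0, sent cp 1 → mismatch
Exactly one row (r2) and one column (c3) fail → the flipped bit is at their intersection.

row 2, column 3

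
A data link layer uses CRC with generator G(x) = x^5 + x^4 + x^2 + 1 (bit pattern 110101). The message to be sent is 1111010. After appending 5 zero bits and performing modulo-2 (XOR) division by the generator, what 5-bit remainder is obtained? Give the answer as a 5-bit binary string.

11001

Append 5 zeros: 111101000000. Divide by 110101 (XOR where the leading bit is 1):
  pos 0: 111101 XOR 110101 = 001000
  pos 2: 100000 XOR 110101 = 010101
  pos 3: 101010 XOR 110101 = 011111
  pos 4: 111110 XOR 110101 = 001011
  pos 6: 101100 XOR 110101 = 011001
Remainder (last 5 bits) = 11001. This is the CRC / FCS.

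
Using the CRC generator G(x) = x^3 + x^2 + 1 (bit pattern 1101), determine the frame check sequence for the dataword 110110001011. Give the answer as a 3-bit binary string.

001

Append 3 zeros: 110110001011000. Divide by 1101 (XOR where the leading bit is 1):
  pos 0: 1101 XOR 1101 = 0000
  pos 4: 1000 XOR 1101 = 0101
  pos 5: 1011 XOR 1101 = 0110
  pos 6: 1100 XOR 1101 = 0001
  pos 9: 1110 XOR 1101 = 0011
  pos 11: 1100 XOR 1101 = 0001
Remainder (last 3 bits) = 001. This is the CRC / FCS.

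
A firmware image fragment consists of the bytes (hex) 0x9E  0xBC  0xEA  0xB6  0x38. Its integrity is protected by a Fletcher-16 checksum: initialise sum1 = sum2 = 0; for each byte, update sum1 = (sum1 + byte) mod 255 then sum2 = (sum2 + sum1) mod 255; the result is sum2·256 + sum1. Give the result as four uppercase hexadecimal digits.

Running sums (mod 255):
  after byte 0 (0x9E): sum1=158, sum2=158
  after byte 1 (0xBC): sum1=91, sum2=249
  after byte 2 (0xEA): sum1=70, sum2=64
  after byte 3 (0xB6): sum1=252, sum2=61
  after byte 4 (0x38): sum1=53, sum2=114
Checksum = sum2·256 + sum1 = 114·256 + 53 = 29237 = 0x7235.

7235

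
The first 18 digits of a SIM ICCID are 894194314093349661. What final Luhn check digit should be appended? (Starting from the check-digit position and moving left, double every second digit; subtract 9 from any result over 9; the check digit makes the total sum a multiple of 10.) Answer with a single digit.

5

Partial digits right→left: 1 6 6 9 4 3 3 9 0 4 1 3 4 9 1 4 9 8
Double every second digit counting from the check-digit position (so the 1st, 3rd, 5th, ... of the partial from the right).
  doubled (with −9 where >9): 2 3 8 6 0 2 8 2 9 → sum 40
  kept as-is: 6 9 3 9 4 3 9 4 8 → sum 55
Total = 40 + 55 = 95.
Check digit = (10 − (95 mod 10)) mod 10 = 5.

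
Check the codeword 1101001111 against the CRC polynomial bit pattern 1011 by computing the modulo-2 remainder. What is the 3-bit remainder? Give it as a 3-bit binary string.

111

Modulo-2 division of 1101001111 by 1011:
  pos 0: 1101 XOR 1011 = 0110
  pos 1: 1100 XOR 1011 = 0111
  pos 2: 1110 XOR 1011 = 0101
  pos 3: 1011 XOR 1011 = 0000
Remainder = 111 (nonzero — an error is detected).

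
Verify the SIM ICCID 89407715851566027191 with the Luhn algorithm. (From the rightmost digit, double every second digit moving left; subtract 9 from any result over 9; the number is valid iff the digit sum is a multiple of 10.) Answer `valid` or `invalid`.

invalid

From the right, keep odd positions and double even positions (subtract 9 from any doubled value over 9):
  doubled (positions 2,4,...): 9 5 0 3 2 7 2 5 8 7 → sum 48
  kept (positions 1,3,...): 1 1 2 6 5 5 5 7 0 9 → sum 41
Total = 89.
89 mod 10 = 9, so the number is invalid.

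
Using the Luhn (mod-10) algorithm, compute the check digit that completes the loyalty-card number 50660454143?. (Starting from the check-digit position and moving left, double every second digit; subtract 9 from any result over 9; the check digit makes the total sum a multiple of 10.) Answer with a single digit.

Partial digits right→left: 3 4 1 4 5 4 0 6 6 0 5
Double every second digit counting from the check-digit position (so the 1st, 3rd, 5th, ... of the partial from the right).
  doubled (with −9 where >9): 6 2 1 0 3 1 → sum 13
  kept as-is: 4 4 4 6 0 → sum 18
Total = 13 + 18 = 31.
Check digit = (10 − (31 mod 10)) mod 10 = 9.

9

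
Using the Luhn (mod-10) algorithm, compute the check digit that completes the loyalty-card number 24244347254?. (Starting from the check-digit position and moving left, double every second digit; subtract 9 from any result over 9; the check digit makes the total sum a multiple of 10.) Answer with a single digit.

Partial digits right→left: 4 5 2 7 4 3 4 4 2 4 2
Double every second digit counting from the check-digit position (so the 1st, 3rd, 5th, ... of the partial from the right).
  doubled (with −9 where >9): 8 4 8 8 4 4 → sum 36
  kept as-is: 5 7 3 4 4 → sum 23
Total = 36 + 23 = 59.
Check digit = (10 − (59 mod 10)) mod 10 = 1.

1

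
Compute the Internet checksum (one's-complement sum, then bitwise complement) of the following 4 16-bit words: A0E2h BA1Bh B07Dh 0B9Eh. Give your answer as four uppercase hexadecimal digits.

One's-complement addition (fold any carry out of bit 15 back into bit 0):
  0xA0E2 + 0xBA1B = 0x15AFD → wrap carry → 0x5AFE
  0x5AFE + 0xB07D = 0x10B7B → wrap carry → 0x0B7C
  0x0B7C + 0x0B9E = 0x0171A
One's-complement sum = 0x171A.
Checksum = ~0x171A & 0xFFFF = 0xE8E5.

E8E5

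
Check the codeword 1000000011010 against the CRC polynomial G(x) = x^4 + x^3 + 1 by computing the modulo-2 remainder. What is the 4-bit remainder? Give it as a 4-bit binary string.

0000

Modulo-2 division of 1000000011010 by 11001:
  pos 0: 10000 XOR 11001 = 01001
  pos 1: 10010 XOR 11001 = 01011
  pos 2: 10110 XOR 11001 = 01111
  pos 3: 11110 XOR 11001 = 00111
  pos 5: 11111 XOR 11001 = 00110
  pos 7: 11001 XOR 11001 = 00000
Remainder = 0000 (zero — the frame passes the CRC check).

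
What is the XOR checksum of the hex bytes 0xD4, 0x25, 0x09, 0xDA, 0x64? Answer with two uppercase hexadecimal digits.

XOR the bytes together:
  start with 0xD4
  0xD4 ⊕ 0x25 = 0xF1
  0xF1 ⊕ 0x09 = 0xF8
  0xF8 ⊕ 0xDA = 0x22
  0x22 ⊕ 0x64 = 0x46

46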